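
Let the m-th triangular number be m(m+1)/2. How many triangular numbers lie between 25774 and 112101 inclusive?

247

The n-th triangular number is n(n+1)/2.
Smallest index with value ≥ 25774: n = 227 (giving 25878).
Largest index with value ≤ 112101: n = 473 (giving 112101).
Indices 227 through 473: 247 terms.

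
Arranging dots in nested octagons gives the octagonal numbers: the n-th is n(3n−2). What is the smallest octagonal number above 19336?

19521

Solve n(3n−2) > 19336 for integer n.
The largest n with value ≤ 19336 is 80 (since 19040 ≤ 19336 < 19521), so the first above is n = 81, value 19521.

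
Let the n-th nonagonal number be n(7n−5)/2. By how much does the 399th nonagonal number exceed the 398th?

2787

Consecutive nonagonal numbers differ by 7n − 6: here 7·399 − 6 = 2787.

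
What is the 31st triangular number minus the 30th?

31

Consecutive triangular numbers differ by n: T_{31} − T_{30} = 31.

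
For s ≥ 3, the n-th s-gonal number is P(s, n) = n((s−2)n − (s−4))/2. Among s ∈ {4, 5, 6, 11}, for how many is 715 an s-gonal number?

2

s = 4: P(4, 26) = 676 and P(4, 27) = 729; 715 is not s-gonal.
s = 5: P(5, 22) = 715. ✓
s = 6: P(6, 19) = 703 and P(6, 20) = 780; 715 is not s-gonal.
s = 11: P(11, 13) = 715. ✓
Hits: s ∈ {5, 11} → 2.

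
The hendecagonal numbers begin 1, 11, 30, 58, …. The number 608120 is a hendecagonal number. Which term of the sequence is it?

368

Set n(9n−7)/2 = 608120, giving 9n² − 7n − 1216240 = 0.
So n = (7 + 6617) / 18 = 6624/18 = 368.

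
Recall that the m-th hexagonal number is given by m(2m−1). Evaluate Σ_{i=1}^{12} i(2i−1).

1222

Σ i(2i−1) = 2Σi² − Σi over i = 1..12.
Σi = 78 and Σi² = 650.
2·650 − 1·78 = 1222.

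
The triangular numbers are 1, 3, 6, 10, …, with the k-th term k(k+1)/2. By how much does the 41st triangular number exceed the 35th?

231

41·42/2 = 861 and 35·36/2 = 630.
Difference: 861 − 630 = 231.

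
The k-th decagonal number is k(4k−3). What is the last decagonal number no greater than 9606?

9457

Solve n(4n−3) ≤ 9606 for integer n.
n = 49 gives 9457 ≤ 9606, while n = 50 gives 9850 > 9606; so the answer is 9457.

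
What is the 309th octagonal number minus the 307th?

309·(3·309 − 2) = 285825 and 307·(3·307 − 2) = 282133.
Difference: 285825 − 282133 = 3692.

3692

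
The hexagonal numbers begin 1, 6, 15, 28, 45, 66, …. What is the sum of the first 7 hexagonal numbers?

Σ i(2i−1) = 2Σi² − Σi over i = 1..7.
Σi = 28 and Σi² = 140.
2·140 − 1·28 = 252.

252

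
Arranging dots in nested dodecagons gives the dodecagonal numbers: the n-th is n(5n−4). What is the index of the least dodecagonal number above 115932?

153

Solve n(5n−4) > 115932 for integer n.
The largest n with value ≤ 115932 is 152 (since 114912 ≤ 115932 < 116433), so the first above is n = 153, value 116433.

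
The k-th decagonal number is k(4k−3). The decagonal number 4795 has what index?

35

Set n(4n−3) = 4795, giving 4n² − 3n − 4795 = 0.
So n = (3 + 277) / 8 = 280/8 = 35.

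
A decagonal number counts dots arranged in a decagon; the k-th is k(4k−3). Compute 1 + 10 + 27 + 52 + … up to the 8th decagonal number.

708

Σ i(4i−3) = 4Σi² − 3Σi over i = 1..8.
Σi = 36 and Σi² = 204.
4·204 − 3·36 = 708.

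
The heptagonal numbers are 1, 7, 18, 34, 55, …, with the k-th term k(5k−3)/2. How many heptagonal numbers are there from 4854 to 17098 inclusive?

The n-th heptagonal number is n(5n−3)/2.
Smallest index with value ≥ 4854: n = 45 (giving 4995).
Largest index with value ≤ 17098: n = 83 (giving 17098).
Indices 45 through 83: 39 terms.

39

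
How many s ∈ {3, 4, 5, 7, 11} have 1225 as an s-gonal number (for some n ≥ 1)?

2

s = 3: P(3, 49) = 1225. ✓
s = 4: P(4, 35) = 1225. ✓
s = 5: P(5, 28) = 1162 and P(5, 29) = 1247; 1225 is not s-gonal.
s = 7: P(7, 22) = 1177 and P(7, 23) = 1288; 1225 is not s-gonal.
s = 11: P(11, 16) = 1096 and P(11, 17) = 1241; 1225 is not s-gonal.
Hits: s ∈ {3, 4} → 2.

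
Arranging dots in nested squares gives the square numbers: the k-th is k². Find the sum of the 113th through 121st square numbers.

123261

Σ_{i=113}^{121} i² = 597861 − 474600 = 123261.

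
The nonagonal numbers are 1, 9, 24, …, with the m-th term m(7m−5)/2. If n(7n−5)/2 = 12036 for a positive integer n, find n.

Set n(7n−5)/2 = 12036, giving 7n² − 5n − 24072 = 0.
The discriminant is 25 + 56·12036 = 674041, and √674041 = 821.
So n = (5 + 821) / 14 = 826/14 = 59.
Check: 59·(7·59 − 5)/2 = 12036. ✓

59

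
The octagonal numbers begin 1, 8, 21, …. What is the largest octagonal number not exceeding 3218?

Solve n(3n−2) ≤ 3218 for integer n.
n = 33 gives 3201 ≤ 3218, while n = 34 gives 3400 > 3218; so the answer is 3201.

3201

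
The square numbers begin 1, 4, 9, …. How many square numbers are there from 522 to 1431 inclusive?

The n-th square number is n².
Smallest index with value ≥ 522: n = 23 (giving 529).
Largest index with value ≤ 1431: n = 37 (giving 1369).
Indices 23 through 37: 15 terms.

15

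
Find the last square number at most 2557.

Solve n² ≤ 2557 for integer n.
n = 50 gives 2500 ≤ 2557, while n = 51 gives 2601 > 2557; so the answer is 2500.

2500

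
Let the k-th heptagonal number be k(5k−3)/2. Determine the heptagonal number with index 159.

62964

159·(5·159 − 3)/2 = 159·792/2 = 159·396 = 62964.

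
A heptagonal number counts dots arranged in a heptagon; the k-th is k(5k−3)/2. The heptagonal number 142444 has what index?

239

Set n(5n−3)/2 = 142444, giving 5n² − 3n − 284888 = 0.
So n = (3 + 2387) / 10 = 2390/10 = 239.
Check: 239·(5·239 − 3)/2 = 142444. ✓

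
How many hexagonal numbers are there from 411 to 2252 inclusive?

19

The n-th hexagonal number is n(2n−1).
Smallest index with value ≥ 411: n = 15 (giving 435).
Largest index with value ≤ 2252: n = 33 (giving 2145).
Indices 15 through 33: 19 terms.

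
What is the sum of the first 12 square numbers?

650

Σ_{i=1}^{12} i² = 12·13·25/6 = 650.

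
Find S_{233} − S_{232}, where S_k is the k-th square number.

n² − (n−1)² = 2n − 1, so 233² − 232² = 2·233 − 1 = 465.

465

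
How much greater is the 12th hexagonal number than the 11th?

45

Consecutive hexagonal numbers differ by 4n − 3: here 4·12 − 3 = 45.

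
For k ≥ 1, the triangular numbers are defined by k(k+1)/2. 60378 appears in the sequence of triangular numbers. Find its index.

347

Set n(n+1)/2 = 60378, giving n² + n − 120756 = 0.
The discriminant is 1 + 8·60378 = 483025, and √483025 = 695.
So n = (-1 + 695) / 2 = 694/2 = 347.
Check: 347·348/2 = 60378. ✓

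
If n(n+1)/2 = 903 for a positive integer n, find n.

Set n(n+1)/2 = 903, giving n² + n − 1806 = 0.
The discriminant is 1 + 8·903 = 7225, and √7225 = 85.
So n = (-1 + 85) / 2 = 84/2 = 42.

42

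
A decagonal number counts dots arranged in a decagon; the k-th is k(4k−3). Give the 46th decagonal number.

8326

The 46th decagonal number is n(4n−3) with n = 46.
46·(4·46 − 3) = 46·181 = 8326.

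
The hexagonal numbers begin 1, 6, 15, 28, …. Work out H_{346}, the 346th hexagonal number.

239086

The 346th hexagonal number is n(2n−1) with n = 346.
346·(2·346 − 1) = 346·691 = 239086.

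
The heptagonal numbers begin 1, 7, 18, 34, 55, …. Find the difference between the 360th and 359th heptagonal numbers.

Consecutive heptagonal numbers differ by 5n − 4: here 5·360 − 4 = 1796.

1796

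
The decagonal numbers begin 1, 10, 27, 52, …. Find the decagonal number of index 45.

7965

45·(4·45 − 3) = 45·177 = 7965.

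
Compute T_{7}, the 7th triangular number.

28

The 7th triangular number is n(n+1)/2 with n = 7.
7·8/2 = 56/2 = 28.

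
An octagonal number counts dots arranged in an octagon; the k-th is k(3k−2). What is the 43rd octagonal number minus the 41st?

500

43·(3·43 − 2) = 5461 and 41·(3·41 − 2) = 4961.
Difference: 5461 − 4961 = 500.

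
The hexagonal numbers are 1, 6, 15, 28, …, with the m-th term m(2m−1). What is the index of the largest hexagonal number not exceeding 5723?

53

Solve n(2n−1) ≤ 5723 for integer n.
n = 53 gives 5565 ≤ 5723, while n = 54 gives 5778 > 5723; so the answer is index 53.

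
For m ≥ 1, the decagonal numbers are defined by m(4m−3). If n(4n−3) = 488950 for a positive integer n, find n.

Set n(4n−3) = 488950, giving 4n² − 3n − 488950 = 0.
The discriminant is 9 + 16·488950 = 7823209, and √7823209 = 2797.
So n = (3 + 2797) / 8 = 2800/8 = 350.

350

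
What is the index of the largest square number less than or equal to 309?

17

Solve n² ≤ 309 for integer n.
n = 17 gives 289 ≤ 309, while n = 18 gives 324 > 309; so the answer is index 17.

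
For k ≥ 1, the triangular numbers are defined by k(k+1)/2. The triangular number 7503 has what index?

122

Set n(n+1)/2 = 7503, giving n² + n − 15006 = 0.
So n = (-1 + 245) / 2 = 244/2 = 122.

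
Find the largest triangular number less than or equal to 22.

21

Solve n(n+1)/2 ≤ 22 for integer n.
n = 6 gives 21 ≤ 22, while n = 7 gives 28 > 22; so the answer is 21.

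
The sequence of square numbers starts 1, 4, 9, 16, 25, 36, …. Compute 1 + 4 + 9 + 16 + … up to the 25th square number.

Σ_{i=1}^{25} i² = 25·26·51/6 = 5525.

5525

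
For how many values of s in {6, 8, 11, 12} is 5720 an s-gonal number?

s = 6: P(6, 53) = 5565 and P(6, 54) = 5778; 5720 is not s-gonal.
s = 8: P(8, 44) = 5720. ✓
s = 11: P(11, 36) = 5706 and P(11, 37) = 6031; 5720 is not s-gonal.
s = 12: P(12, 34) = 5644 and P(12, 35) = 5985; 5720 is not s-gonal.
Hits: s ∈ {8} → 1.

1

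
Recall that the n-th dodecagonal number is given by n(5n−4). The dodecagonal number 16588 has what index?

58

Set n(5n−4) = 16588, giving 5n² − 4n − 16588 = 0.
The discriminant is 16 + 20·16588 = 331776, and √331776 = 576.
So n = (4 + 576) / 10 = 580/10 = 58.
Check: 58·(5·58 − 4) = 16588. ✓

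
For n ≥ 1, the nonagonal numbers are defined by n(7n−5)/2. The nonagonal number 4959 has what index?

Set n(7n−5)/2 = 4959, giving 7n² − 5n − 9918 = 0.
The discriminant is 25 + 56·4959 = 277729, and √277729 = 527.
So n = (5 + 527) / 14 = 532/14 = 38.

38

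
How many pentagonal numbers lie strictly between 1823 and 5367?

24

The n-th pentagonal number is n(3n−1)/2.
Smallest index with value > 1823: n = 36 (giving 1926).
Largest index with value < 5367: n = 59 (giving 5192).
Indices 36 through 59: 24 terms.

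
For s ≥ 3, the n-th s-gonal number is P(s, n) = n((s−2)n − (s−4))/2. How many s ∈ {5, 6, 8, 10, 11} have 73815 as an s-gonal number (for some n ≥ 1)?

s = 5: P(5, 222) = 73815. ✓
s = 6: P(6, 192) = 73536 and P(6, 193) = 74305; 73815 is not s-gonal.
s = 8: P(8, 157) = 73633 and P(8, 158) = 74576; 73815 is not s-gonal.
s = 10: P(10, 136) = 73576 and P(10, 137) = 74665; 73815 is not s-gonal.
s = 11: P(11, 128) = 73280 and P(11, 129) = 74433; 73815 is not s-gonal.
Hits: s ∈ {5} → 1.

1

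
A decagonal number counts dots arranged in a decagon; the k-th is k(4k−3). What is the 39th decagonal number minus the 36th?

39·(4·39 − 3) = 5967 and 36·(4·36 − 3) = 5076.
Difference: 5967 − 5076 = 891.

891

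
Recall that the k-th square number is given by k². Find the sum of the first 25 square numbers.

5525

Σ_{i=1}^{25} i² = 25·26·51/6 = 5525.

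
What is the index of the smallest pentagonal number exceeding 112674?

Solve n(3n−1)/2 > 112674 for integer n.
The largest n with value ≤ 112674 is 274 (since 112477 ≤ 112674 < 113300), so the first above is n = 275, value 113300.

275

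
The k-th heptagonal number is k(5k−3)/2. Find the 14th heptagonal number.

The 14th heptagonal number is n(5n−3)/2 with n = 14.
14·(5·14 − 3)/2 = 14·67/2 = 469.

469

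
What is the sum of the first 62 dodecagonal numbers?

399063

Σ i(5i−4) = 5Σi² − 4Σi over i = 1..62.
Σi = 1953 and Σi² = 81375.
5·81375 − 4·1953 = 399063.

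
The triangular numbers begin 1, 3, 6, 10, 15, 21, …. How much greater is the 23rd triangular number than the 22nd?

Consecutive triangular numbers differ by n: T_{23} − T_{22} = 23.

23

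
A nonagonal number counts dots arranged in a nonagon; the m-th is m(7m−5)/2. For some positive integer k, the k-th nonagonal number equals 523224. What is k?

Set n(7n−5)/2 = 523224, giving 7n² − 5n − 1046448 = 0.
The discriminant is 25 + 56·523224 = 29300569, and √29300569 = 5413.
So n = (5 + 5413) / 14 = 5418/14 = 387.

387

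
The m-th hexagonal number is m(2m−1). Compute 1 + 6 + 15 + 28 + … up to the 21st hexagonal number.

6391

Σ i(2i−1) = 2Σi² − Σi over i = 1..21.
Σi = 231 and Σi² = 3311.
2·3311 − 1·231 = 6391.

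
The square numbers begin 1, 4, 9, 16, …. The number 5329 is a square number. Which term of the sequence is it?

We need n² = 5329, so n = √5329 = 73.
Check: 73² = 5329. ✓

73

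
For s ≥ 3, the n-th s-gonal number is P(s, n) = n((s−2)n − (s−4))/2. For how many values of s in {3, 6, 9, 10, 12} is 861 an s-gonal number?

2

s = 3: P(3, 41) = 861. ✓
s = 6: P(6, 21) = 861. ✓
s = 9: P(9, 16) = 856 and P(9, 17) = 969; 861 is not s-gonal.
s = 10: P(10, 15) = 855 and P(10, 16) = 976; 861 is not s-gonal.
s = 12: P(12, 13) = 793 and P(12, 14) = 924; 861 is not s-gonal.
Hits: s ∈ {3, 6} → 2.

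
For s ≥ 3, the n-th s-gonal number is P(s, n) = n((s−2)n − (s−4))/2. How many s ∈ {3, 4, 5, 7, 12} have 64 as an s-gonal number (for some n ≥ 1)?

s = 3: P(3, 10) = 55 and P(3, 11) = 66; 64 is not s-gonal.
s = 4: P(4, 8) = 64. ✓
s = 5: P(5, 6) = 51 and P(5, 7) = 70; 64 is not s-gonal.
s = 7: P(7, 5) = 55 and P(7, 6) = 81; 64 is not s-gonal.
s = 12: P(12, 4) = 64. ✓
Hits: s ∈ {4, 12} → 2.

2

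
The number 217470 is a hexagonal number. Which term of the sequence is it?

Set n(2n−1) = 217470, giving 2n² − n − 217470 = 0.
The discriminant is 1 + 8·217470 = 1739761, and √1739761 = 1319.
So n = (1 + 1319) / 4 = 1320/4 = 330.

330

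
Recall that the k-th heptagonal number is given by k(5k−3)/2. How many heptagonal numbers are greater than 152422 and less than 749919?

The n-th heptagonal number is n(5n−3)/2.
Smallest index with value > 152422: n = 248 (giving 153388).
Largest index with value < 749919: n = 547 (giving 747202).
Indices 248 through 547: 300 terms.

300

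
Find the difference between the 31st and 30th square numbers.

61

n² − (n−1)² = 2n − 1, so 31² − 30² = 2·31 − 1 = 61.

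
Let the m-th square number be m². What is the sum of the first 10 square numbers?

Σ_{i=1}^{10} i² = 10·11·21/6 = 385.

385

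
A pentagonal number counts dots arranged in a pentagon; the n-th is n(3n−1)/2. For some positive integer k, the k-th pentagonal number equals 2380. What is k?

Set n(3n−1)/2 = 2380, giving 3n² − n − 4760 = 0.
So n = (1 + 239) / 6 = 240/6 = 40.
Check: 40·(3·40 − 1)/2 = 2380. ✓

40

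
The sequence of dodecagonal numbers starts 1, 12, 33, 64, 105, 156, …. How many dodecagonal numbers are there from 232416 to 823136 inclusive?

The n-th dodecagonal number is n(5n−4).
Smallest index with value ≥ 232416: n = 216 (giving 232416).
Largest index with value ≤ 823136: n = 406 (giving 822556).
Indices 216 through 406: 191 terms.

191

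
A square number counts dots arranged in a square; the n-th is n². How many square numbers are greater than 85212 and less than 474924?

The n-th square number is n².
Smallest index with value > 85212: n = 292 (giving 85264).
Largest index with value < 474924: n = 689 (giving 474721).
Indices 292 through 689: 398 terms.

398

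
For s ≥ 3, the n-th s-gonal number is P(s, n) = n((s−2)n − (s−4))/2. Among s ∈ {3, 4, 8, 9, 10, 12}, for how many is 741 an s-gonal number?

1

s = 3: P(3, 38) = 741. ✓
s = 4: P(4, 27) = 729 and P(4, 28) = 784; 741 is not s-gonal.
s = 8: P(8, 16) = 736 and P(8, 17) = 833; 741 is not s-gonal.
s = 9: P(9, 14) = 651 and P(9, 15) = 750; 741 is not s-gonal.
s = 10: P(10, 13) = 637 and P(10, 14) = 742; 741 is not s-gonal.
s = 12: P(12, 12) = 672 and P(12, 13) = 793; 741 is not s-gonal.
Hits: s ∈ {3} → 1.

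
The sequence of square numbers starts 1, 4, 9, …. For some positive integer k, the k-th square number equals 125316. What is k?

354

We need n² = 125316, so n = √125316 = 354.
Check: 354² = 125316. ✓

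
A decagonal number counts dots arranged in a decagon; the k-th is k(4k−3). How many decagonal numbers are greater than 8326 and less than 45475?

The n-th decagonal number is n(4n−3).
Smallest index with value > 8326: n = 47 (giving 8695).
Largest index with value < 45475: n = 106 (giving 44626).
Indices 47 through 106: 60 terms.

60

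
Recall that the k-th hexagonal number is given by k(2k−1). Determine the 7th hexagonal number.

91

The 7th hexagonal number is n(2n−1) with n = 7.
7·(2·7 − 1) = 7·13 = 91.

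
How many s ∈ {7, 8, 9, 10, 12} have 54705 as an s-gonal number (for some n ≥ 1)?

s = 7: P(7, 148) = 54538 and P(7, 149) = 55279; 54705 is not s-gonal.
s = 8: P(8, 135) = 54405 and P(8, 136) = 55216; 54705 is not s-gonal.
s = 9: P(9, 125) = 54375 and P(9, 126) = 55251; 54705 is not s-gonal.
s = 10: P(10, 117) = 54405 and P(10, 118) = 55342; 54705 is not s-gonal.
s = 12: P(12, 105) = 54705. ✓
Hits: s ∈ {12} → 1.

1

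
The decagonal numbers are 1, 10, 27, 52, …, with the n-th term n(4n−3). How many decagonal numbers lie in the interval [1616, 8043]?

25

The n-th decagonal number is n(4n−3).
Smallest index with value ≥ 1616: n = 21 (giving 1701).
Largest index with value ≤ 8043: n = 45 (giving 7965).
Indices 21 through 45: 25 terms.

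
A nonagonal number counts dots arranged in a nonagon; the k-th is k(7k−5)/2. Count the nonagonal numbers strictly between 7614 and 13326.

The n-th nonagonal number is n(7n−5)/2.
Smallest index with value > 7614: n = 48 (giving 7944).
Largest index with value < 13326: n = 62 (giving 13299).
Indices 48 through 62: 15 terms.

15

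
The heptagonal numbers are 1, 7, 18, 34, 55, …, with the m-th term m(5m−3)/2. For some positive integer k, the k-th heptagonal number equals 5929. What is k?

49

Set n(5n−3)/2 = 5929, giving 5n² − 3n − 11858 = 0.
The discriminant is 9 + 40·5929 = 237169, and √237169 = 487.
So n = (3 + 487) / 10 = 490/10 = 49.
Check: 49·(5·49 − 3)/2 = 5929. ✓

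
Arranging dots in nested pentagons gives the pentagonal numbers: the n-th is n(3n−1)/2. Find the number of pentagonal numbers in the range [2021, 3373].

The n-th pentagonal number is n(3n−1)/2.
Smallest index with value ≥ 2021: n = 37 (giving 2035).
Largest index with value ≤ 3373: n = 47 (giving 3290).
Indices 37 through 47: 11 terms.

11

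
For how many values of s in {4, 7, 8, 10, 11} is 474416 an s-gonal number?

1

s = 4: P(4, 688) = 473344 and P(4, 689) = 474721; 474416 is not s-gonal.
s = 7: P(7, 435) = 472410 and P(7, 436) = 474586; 474416 is not s-gonal.
s = 8: P(8, 398) = 474416. ✓
s = 10: P(10, 344) = 472312 and P(10, 345) = 475065; 474416 is not s-gonal.
s = 11: P(11, 325) = 474175 and P(11, 326) = 477101; 474416 is not s-gonal.
Hits: s ∈ {8} → 1.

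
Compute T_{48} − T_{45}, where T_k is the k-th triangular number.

48·49/2 = 1176 and 45·46/2 = 1035.
Difference: 1176 − 1035 = 141.

141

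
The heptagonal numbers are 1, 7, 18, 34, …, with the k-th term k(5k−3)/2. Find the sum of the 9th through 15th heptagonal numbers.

Σ i(5i−3)/2 = (5Σi² − 3Σi) / 2 over i = 9..15.
Σi = 120 − 36 = 84 and Σi² = 1240 − 204 = 1036.
(5·1036 − 3·84) / 2 = 4928/2 = 2464.

2464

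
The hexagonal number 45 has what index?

Set n(2n−1) = 45, giving 2n² − n − 45 = 0.
So n = (1 + 19) / 4 = 20/4 = 5.
Check: 5·(2·5 − 1) = 45. ✓

5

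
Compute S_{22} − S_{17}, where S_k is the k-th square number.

22² = 484 and 17² = 289.
Difference: 484 − 289 = 195.

195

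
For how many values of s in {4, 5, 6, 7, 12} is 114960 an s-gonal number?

s = 4: P(4, 339) = 114921 and P(4, 340) = 115600; 114960 is not s-gonal.
s = 5: P(5, 277) = 114955 and P(5, 278) = 115787; 114960 is not s-gonal.
s = 6: P(6, 240) = 114960. ✓
s = 7: P(7, 214) = 114169 and P(7, 215) = 115240; 114960 is not s-gonal.
s = 12: P(12, 152) = 114912 and P(12, 153) = 116433; 114960 is not s-gonal.
Hits: s ∈ {6} → 1.

1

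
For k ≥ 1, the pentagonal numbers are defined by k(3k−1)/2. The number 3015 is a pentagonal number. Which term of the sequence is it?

45

Set n(3n−1)/2 = 3015, giving 3n² − n − 6030 = 0.
The discriminant is 1 + 24·3015 = 72361, and √72361 = 269.
So n = (1 + 269) / 6 = 270/6 = 45.
Check: 45·(3·45 − 1)/2 = 3015. ✓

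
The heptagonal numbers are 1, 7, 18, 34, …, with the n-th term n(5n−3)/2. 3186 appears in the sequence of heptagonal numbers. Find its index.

Set n(5n−3)/2 = 3186, giving 5n² − 3n − 6372 = 0.
The discriminant is 9 + 40·3186 = 127449, and √127449 = 357.
So n = (3 + 357) / 10 = 360/10 = 36.

36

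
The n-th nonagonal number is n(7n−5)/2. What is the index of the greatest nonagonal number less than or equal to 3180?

30

Solve n(7n−5)/2 ≤ 3180 for integer n.
n = 30 gives 3075 ≤ 3180, while n = 31 gives 3286 > 3180; so the answer is index 30.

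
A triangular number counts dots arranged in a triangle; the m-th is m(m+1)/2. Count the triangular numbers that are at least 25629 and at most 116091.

256

The n-th triangular number is n(n+1)/2.
Smallest index with value ≥ 25629: n = 226 (giving 25651).
Largest index with value ≤ 116091: n = 481 (giving 115921).
Indices 226 through 481: 256 terms.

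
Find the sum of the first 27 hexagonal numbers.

13482

Σ i(2i−1) = 2Σi² − Σi over i = 1..27.
Σi = 378 and Σi² = 6930.
2·6930 − 1·378 = 13482.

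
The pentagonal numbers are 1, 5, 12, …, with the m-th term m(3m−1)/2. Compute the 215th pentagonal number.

The 215th pentagonal number is n(3n−1)/2 with n = 215.
215·(3·215 − 1)/2 = 215·644/2 = 215·322 = 69230.

69230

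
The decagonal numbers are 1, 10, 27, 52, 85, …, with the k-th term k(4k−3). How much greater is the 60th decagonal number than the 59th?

Consecutive decagonal numbers differ by 8n − 7: here 8·60 − 7 = 473.

473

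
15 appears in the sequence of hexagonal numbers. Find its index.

3

Set n(2n−1) = 15, giving 2n² − n − 15 = 0.
The discriminant is 1 + 8·15 = 121, and √121 = 11.
So n = (1 + 11) / 4 = 12/4 = 3.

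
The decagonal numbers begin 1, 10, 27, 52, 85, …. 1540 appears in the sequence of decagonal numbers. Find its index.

Set n(4n−3) = 1540, giving 4n² − 3n − 1540 = 0.
The discriminant is 9 + 16·1540 = 24649, and √24649 = 157.
So n = (3 + 157) / 8 = 160/8 = 20.
Check: 20·(4·20 − 3) = 1540. ✓

20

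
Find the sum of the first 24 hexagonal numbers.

9500

Σ i(2i−1) = 2Σi² − Σi over i = 1..24.
Σi = 300 and Σi² = 4900.
2·4900 − 1·300 = 9500.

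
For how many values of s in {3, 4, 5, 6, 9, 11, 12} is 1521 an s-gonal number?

1

s = 3: P(3, 54) = 1485 and P(3, 55) = 1540; 1521 is not s-gonal.
s = 4: P(4, 39) = 1521. ✓
s = 5: P(5, 32) = 1520 and P(5, 33) = 1617; 1521 is not s-gonal.
s = 6: P(6, 27) = 1431 and P(6, 28) = 1540; 1521 is not s-gonal.
s = 9: P(9, 21) = 1491 and P(9, 22) = 1639; 1521 is not s-gonal.
s = 11: P(11, 18) = 1395 and P(11, 19) = 1558; 1521 is not s-gonal.
s = 12: P(12, 17) = 1377 and P(12, 18) = 1548; 1521 is not s-gonal.
Hits: s ∈ {4} → 1.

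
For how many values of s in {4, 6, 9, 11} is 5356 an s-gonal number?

s = 4: P(4, 73) = 5329 and P(4, 74) = 5476; 5356 is not s-gonal.
s = 6: P(6, 52) = 5356. ✓
s = 9: P(9, 39) = 5226 and P(9, 40) = 5500; 5356 is not s-gonal.
s = 11: P(11, 34) = 5083 and P(11, 35) = 5390; 5356 is not s-gonal.
Hits: s ∈ {6} → 1.

1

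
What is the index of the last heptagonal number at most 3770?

39

Solve n(5n−3)/2 ≤ 3770 for integer n.
n = 39 gives 3744 ≤ 3770, while n = 40 gives 3940 > 3770; so the answer is index 39.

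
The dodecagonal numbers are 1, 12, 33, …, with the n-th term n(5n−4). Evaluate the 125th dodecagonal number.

The 125th dodecagonal number is n(5n−4) with n = 125.
125·(5·125 − 4) = 125·621 = 77625.

77625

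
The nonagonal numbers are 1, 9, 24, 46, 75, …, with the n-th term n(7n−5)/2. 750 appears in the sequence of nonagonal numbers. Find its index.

Set n(7n−5)/2 = 750, giving 7n² − 5n − 1500 = 0.
The discriminant is 25 + 56·750 = 42025, and √42025 = 205.
So n = (5 + 205) / 14 = 210/14 = 15.
Check: 15·(7·15 − 5)/2 = 750. ✓

15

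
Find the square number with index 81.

81² = 6561.

6561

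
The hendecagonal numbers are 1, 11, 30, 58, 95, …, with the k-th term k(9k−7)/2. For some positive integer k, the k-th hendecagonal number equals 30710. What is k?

83

Set n(9n−7)/2 = 30710, giving 9n² − 7n − 61420 = 0.
So n = (7 + 1487) / 18 = 1494/18 = 83.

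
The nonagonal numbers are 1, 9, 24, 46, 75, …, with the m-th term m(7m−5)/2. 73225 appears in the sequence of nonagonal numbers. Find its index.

Set n(7n−5)/2 = 73225, giving 7n² − 5n − 146450 = 0.
The discriminant is 25 + 56·73225 = 4100625, and √4100625 = 2025.
So n = (5 + 2025) / 14 = 2030/14 = 145.

145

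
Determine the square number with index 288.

82944

288² = 82944.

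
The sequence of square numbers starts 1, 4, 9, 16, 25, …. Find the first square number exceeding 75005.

75076

Solve n² > 75005 for integer n.
The largest n with value ≤ 75005 is 273 (since 74529 ≤ 75005 < 75076), so the first above is n = 274, value 75076.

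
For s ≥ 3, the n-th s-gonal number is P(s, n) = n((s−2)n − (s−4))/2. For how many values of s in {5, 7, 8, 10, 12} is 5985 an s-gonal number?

s = 5: P(5, 63) = 5922 and P(5, 64) = 6112; 5985 is not s-gonal.
s = 7: P(7, 49) = 5929 and P(7, 50) = 6175; 5985 is not s-gonal.
s = 8: P(8, 45) = 5985. ✓
s = 10: P(10, 39) = 5967 and P(10, 40) = 6280; 5985 is not s-gonal.
s = 12: P(12, 35) = 5985. ✓
Hits: s ∈ {8, 12} → 2.

2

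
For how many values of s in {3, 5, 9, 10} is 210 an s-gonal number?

s = 3: P(3, 20) = 210. ✓
s = 5: P(5, 12) = 210. ✓
s = 9: P(9, 8) = 204 and P(9, 9) = 261; 210 is not s-gonal.
s = 10: P(10, 7) = 175 and P(10, 8) = 232; 210 is not s-gonal.
Hits: s ∈ {3, 5} → 2.

2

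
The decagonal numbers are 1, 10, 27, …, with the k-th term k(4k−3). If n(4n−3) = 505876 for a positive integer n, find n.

Set n(4n−3) = 505876, giving 4n² − 3n − 505876 = 0.
The discriminant is 9 + 16·505876 = 8094025, and √8094025 = 2845.
So n = (3 + 2845) / 8 = 2848/8 = 356.

356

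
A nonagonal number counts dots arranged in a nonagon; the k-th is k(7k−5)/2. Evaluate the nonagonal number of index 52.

The 52nd nonagonal number is n(7n−5)/2 with n = 52.
52·(7·52 − 5)/2 = 52·359/2 = 9334.

9334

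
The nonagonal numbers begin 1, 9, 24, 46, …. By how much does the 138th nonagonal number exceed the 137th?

960

Consecutive nonagonal numbers differ by 7n − 6: here 7·138 − 6 = 960.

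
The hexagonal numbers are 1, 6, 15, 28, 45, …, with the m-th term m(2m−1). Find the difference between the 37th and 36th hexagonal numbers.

145

Consecutive hexagonal numbers differ by 4n − 3: here 4·37 − 3 = 145.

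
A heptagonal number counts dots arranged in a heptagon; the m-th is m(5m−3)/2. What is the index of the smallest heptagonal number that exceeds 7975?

Solve n(5n−3)/2 > 7975 for integer n.
The largest n with value ≤ 7975 is 56 (since 7756 ≤ 7975 < 8037), so the first above is n = 57, value 8037.

57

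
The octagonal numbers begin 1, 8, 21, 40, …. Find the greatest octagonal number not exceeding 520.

481

Solve n(3n−2) ≤ 520 for integer n.
n = 13 gives 481 ≤ 520, while n = 14 gives 560 > 520; so the answer is 481.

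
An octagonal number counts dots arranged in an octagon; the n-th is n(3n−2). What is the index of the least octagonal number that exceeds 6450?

Solve n(3n−2) > 6450 for integer n.
The largest n with value ≤ 6450 is 46 (since 6256 ≤ 6450 < 6533), so the first above is n = 47, value 6533.

47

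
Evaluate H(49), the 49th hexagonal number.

The 49th hexagonal number is n(2n−1) with n = 49.
49·(2·49 − 1) = 49·97 = 4753.

4753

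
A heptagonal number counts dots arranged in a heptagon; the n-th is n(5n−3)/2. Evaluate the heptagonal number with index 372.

The 372nd heptagonal number is n(5n−3)/2 with n = 372.
372·(5·372 − 3)/2 = 372·1857/2 = 345402.

345402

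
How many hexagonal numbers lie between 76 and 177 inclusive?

3

The n-th hexagonal number is n(2n−1).
Smallest index with value ≥ 76: n = 7 (giving 91).
Largest index with value ≤ 177: n = 9 (giving 153).
Indices 7 through 9: 3 terms.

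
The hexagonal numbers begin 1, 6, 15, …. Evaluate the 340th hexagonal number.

The 340th hexagonal number is n(2n−1) with n = 340.
340·(2·340 − 1) = 340·679 = 230860.

230860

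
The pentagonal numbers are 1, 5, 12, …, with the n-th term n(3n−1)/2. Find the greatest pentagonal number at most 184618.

183575

Solve n(3n−1)/2 ≤ 184618 for integer n.
n = 350 gives 183575 ≤ 184618, while n = 351 gives 184626 > 184618; so the answer is 183575.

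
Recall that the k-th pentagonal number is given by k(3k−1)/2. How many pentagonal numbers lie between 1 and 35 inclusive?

5

The n-th pentagonal number is n(3n−1)/2.
Smallest index with value ≥ 1: n = 1 (giving 1).
Largest index with value ≤ 35: n = 5 (giving 35).
Indices 1 through 5: 5 terms.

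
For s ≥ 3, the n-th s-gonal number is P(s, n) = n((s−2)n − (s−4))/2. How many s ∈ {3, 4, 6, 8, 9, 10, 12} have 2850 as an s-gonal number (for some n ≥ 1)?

s = 3: P(3, 75) = 2850. ✓
s = 4: P(4, 53) = 2809 and P(4, 54) = 2916; 2850 is not s-gonal.
s = 6: P(6, 38) = 2850. ✓
s = 8: P(8, 31) = 2821 and P(8, 32) = 3008; 2850 is not s-gonal.
s = 9: P(9, 28) = 2674 and P(9, 29) = 2871; 2850 is not s-gonal.
s = 10: P(10, 27) = 2835 and P(10, 28) = 3052; 2850 is not s-gonal.
s = 12: P(12, 24) = 2784 and P(12, 25) = 3025; 2850 is not s-gonal.
Hits: s ∈ {3, 6} → 2.

2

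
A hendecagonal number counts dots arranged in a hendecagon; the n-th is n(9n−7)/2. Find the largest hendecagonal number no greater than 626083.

Solve n(9n−7)/2 ≤ 626083 for integer n.
n = 373 gives 624775 ≤ 626083, while n = 374 gives 628133 > 626083; so the answer is 624775.

624775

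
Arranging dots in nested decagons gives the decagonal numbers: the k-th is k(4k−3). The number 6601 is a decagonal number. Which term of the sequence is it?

41

Set n(4n−3) = 6601, giving 4n² − 3n − 6601 = 0.
The discriminant is 9 + 16·6601 = 105625, and √105625 = 325.
So n = (3 + 325) / 8 = 328/8 = 41.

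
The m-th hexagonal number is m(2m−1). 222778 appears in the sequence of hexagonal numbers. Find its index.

334

Set n(2n−1) = 222778, giving 2n² − n − 222778 = 0.
The discriminant is 1 + 8·222778 = 1782225, and √1782225 = 1335.
So n = (1 + 1335) / 4 = 1336/4 = 334.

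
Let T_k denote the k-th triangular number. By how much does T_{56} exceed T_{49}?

371

56·57/2 = 1596 and 49·50/2 = 1225.
Difference: 1596 − 1225 = 371.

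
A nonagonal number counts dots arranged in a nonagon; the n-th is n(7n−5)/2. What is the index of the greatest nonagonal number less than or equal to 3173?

Solve n(7n−5)/2 ≤ 3173 for integer n.
n = 30 gives 3075 ≤ 3173, while n = 31 gives 3286 > 3173; so the answer is index 30.

30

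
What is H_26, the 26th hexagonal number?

1326

26·(2·26 − 1) = 26·51 = 1326.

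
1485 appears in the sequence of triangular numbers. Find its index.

54

Set n(n+1)/2 = 1485, giving n² + n − 2970 = 0.
The discriminant is 1 + 8·1485 = 11881, and √11881 = 109.
So n = (-1 + 109) / 2 = 108/2 = 54.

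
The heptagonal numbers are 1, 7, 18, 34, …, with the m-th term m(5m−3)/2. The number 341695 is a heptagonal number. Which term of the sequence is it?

Set n(5n−3)/2 = 341695, giving 5n² − 3n − 683390 = 0.
So n = (3 + 3697) / 10 = 3700/10 = 370.

370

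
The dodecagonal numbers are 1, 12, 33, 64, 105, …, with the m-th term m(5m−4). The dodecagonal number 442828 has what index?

298

Set n(5n−4) = 442828, giving 5n² − 4n − 442828 = 0.
The discriminant is 16 + 20·442828 = 8856576, and √8856576 = 2976.
So n = (4 + 2976) / 10 = 2980/10 = 298.
Check: 298·(5·298 − 4) = 442828. ✓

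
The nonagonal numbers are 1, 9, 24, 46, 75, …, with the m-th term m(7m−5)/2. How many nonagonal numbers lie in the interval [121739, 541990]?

207

The n-th nonagonal number is n(7n−5)/2.
Smallest index with value ≥ 121739: n = 187 (giving 121924).
Largest index with value ≤ 541990: n = 393 (giving 539589).
Indices 187 through 393: 207 terms.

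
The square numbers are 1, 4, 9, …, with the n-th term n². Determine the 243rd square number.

59049

The 243rd square number is n² with n = 243.
243² = 59049.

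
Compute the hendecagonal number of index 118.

118·(9·118 − 7)/2 = 118·1055/2 = 62245.

62245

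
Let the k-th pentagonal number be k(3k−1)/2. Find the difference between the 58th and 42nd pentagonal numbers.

2392

58·(3·58 − 1)/2 = 5017 and 42·(3·42 − 1)/2 = 2625.
Difference: 5017 − 2625 = 2392.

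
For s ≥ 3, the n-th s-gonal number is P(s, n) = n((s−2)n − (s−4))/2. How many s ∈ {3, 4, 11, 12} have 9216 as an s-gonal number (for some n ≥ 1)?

1

s = 3: P(3, 135) = 9180 and P(3, 136) = 9316; 9216 is not s-gonal.
s = 4: P(4, 96) = 9216. ✓
s = 11: P(11, 45) = 8955 and P(11, 46) = 9361; 9216 is not s-gonal.
s = 12: P(12, 43) = 9073 and P(12, 44) = 9504; 9216 is not s-gonal.
Hits: s ∈ {4} → 1.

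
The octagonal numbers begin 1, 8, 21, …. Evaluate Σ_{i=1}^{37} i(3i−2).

51319

Σ i(3i−2) = 3Σi² − 2Σi over i = 1..37.
Σi = 703 and Σi² = 17575.
3·17575 − 2·703 = 51319.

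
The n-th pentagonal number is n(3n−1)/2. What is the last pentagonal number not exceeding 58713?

58707

Solve n(3n−1)/2 ≤ 58713 for integer n.
n = 198 gives 58707 ≤ 58713, while n = 199 gives 59302 > 58713; so the answer is 58707.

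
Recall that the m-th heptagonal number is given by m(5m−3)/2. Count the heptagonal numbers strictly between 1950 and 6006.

21

The n-th heptagonal number is n(5n−3)/2.
Smallest index with value > 1950: n = 29 (giving 2059).
Largest index with value < 6006: n = 49 (giving 5929).
Indices 29 through 49: 21 terms.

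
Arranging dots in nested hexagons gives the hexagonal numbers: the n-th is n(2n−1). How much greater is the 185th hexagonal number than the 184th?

737

Consecutive hexagonal numbers differ by 4n − 3: here 4·185 − 3 = 737.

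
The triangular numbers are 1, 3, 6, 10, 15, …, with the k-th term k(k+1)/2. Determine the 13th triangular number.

The 13th triangular number is n(n+1)/2 with n = 13.
13·14/2 = 182/2 = 91.

91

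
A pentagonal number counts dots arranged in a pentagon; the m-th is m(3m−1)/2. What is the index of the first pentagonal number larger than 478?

19

Solve n(3n−1)/2 > 478 for integer n.
The largest n with value ≤ 478 is 18 (since 477 ≤ 478 < 532), so the first above is n = 19, value 532.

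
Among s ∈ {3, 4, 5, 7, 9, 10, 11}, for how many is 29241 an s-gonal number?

s = 3: P(3, 241) = 29161 and P(3, 242) = 29403; 29241 is not s-gonal.
s = 4: P(4, 171) = 29241. ✓
s = 5: P(5, 139) = 28912 and P(5, 140) = 29330; 29241 is not s-gonal.
s = 7: P(7, 108) = 28998 and P(7, 109) = 29539; 29241 is not s-gonal.
s = 9: P(9, 91) = 28756 and P(9, 92) = 29394; 29241 is not s-gonal.
s = 10: P(10, 85) = 28645 and P(10, 86) = 29326; 29241 is not s-gonal.
s = 11: P(11, 81) = 29241. ✓
Hits: s ∈ {4, 11} → 2.

2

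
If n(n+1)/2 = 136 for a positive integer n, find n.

16

Set n(n+1)/2 = 136, giving n² + n − 272 = 0.
The discriminant is 1 + 8·136 = 1089, and √1089 = 33.
So n = (-1 + 33) / 2 = 32/2 = 16.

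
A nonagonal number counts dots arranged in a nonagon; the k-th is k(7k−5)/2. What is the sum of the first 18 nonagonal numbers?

6954

Σ i(7i−5)/2 = (7Σi² − 5Σi) / 2 over i = 1..18.
Σi = 171 and Σi² = 2109.
(7·2109 − 5·171) / 2 = 13908/2 = 6954.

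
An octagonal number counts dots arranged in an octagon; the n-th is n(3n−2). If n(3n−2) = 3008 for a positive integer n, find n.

32

Set n(3n−2) = 3008, giving 3n² − 2n − 3008 = 0.
So n = (2 + 190) / 6 = 192/6 = 32.
Check: 32·(3·32 − 2) = 3008. ✓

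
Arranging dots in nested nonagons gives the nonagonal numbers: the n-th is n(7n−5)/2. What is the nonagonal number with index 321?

359841

321·(7·321 − 5)/2 = 321·2242/2 = 321·1121 = 359841.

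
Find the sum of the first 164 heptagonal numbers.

Σ i(5i−3)/2 = (5Σi² − 3Σi) / 2 over i = 1..164.
Σi = 13530 and Σi² = 1483790.
(5·1483790 − 3·13530) / 2 = 7378360/2 = 3689180.

3689180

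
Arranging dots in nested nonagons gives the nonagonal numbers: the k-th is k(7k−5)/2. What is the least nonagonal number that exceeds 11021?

11229

Solve n(7n−5)/2 > 11021 for integer n.
The largest n with value ≤ 11021 is 56 (since 10836 ≤ 11021 < 11229), so the first above is n = 57, value 11229.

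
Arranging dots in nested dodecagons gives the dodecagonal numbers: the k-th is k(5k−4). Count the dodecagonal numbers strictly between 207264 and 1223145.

The n-th dodecagonal number is n(5n−4).
Smallest index with value > 207264: n = 205 (giving 209305).
Largest index with value < 1223145: n = 494 (giving 1218204).
Indices 205 through 494: 290 terms.

290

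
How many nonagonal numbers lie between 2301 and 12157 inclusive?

34

The n-th nonagonal number is n(7n−5)/2.
Smallest index with value ≥ 2301: n = 26 (giving 2301).
Largest index with value ≤ 12157: n = 59 (giving 12036).
Indices 26 through 59: 34 terms.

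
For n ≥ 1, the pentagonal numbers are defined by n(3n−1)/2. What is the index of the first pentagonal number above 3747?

Solve n(3n−1)/2 > 3747 for integer n.
The largest n with value ≤ 3747 is 50 (since 3725 ≤ 3747 < 3876), so the first above is n = 51, value 3876.

51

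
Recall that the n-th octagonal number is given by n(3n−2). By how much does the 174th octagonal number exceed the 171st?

3099

174·(3·174 − 2) = 90480 and 171·(3·171 − 2) = 87381.
Difference: 90480 − 87381 = 3099.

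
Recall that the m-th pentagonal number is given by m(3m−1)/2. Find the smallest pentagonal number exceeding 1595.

1617

Solve n(3n−1)/2 > 1595 for integer n.
The largest n with value ≤ 1595 is 32 (since 1520 ≤ 1595 < 1617), so the first above is n = 33, value 1617.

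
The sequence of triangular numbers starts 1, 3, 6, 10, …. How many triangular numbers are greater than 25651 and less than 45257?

The n-th triangular number is n(n+1)/2.
Smallest index with value > 25651: n = 227 (giving 25878).
Largest index with value < 45257: n = 300 (giving 45150).
Indices 227 through 300: 74 terms.

74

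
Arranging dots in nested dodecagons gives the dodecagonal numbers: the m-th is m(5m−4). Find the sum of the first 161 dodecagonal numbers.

6968241

Σ i(5i−4) = 5Σi² − 4Σi over i = 1..161.
Σi = 13041 and Σi² = 1404081.
5·1404081 − 4·13041 = 6968241.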